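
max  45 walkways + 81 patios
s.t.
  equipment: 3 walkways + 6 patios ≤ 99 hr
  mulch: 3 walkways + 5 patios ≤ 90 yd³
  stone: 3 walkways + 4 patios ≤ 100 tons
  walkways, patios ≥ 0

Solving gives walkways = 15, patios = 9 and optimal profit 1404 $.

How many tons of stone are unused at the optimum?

19

stone used = 3·15 + 4·9 = 81; slack = 100 − 81 = 19.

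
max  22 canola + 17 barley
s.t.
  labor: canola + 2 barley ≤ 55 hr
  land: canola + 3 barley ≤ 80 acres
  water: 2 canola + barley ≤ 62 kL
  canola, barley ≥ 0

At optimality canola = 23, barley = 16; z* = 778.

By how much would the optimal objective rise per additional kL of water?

Check each constraint at x*: labor 55/55 (tight); land 71/80 (slack 9); water 62/62 (tight).
Since land is not tight, its dual is 0.
The binding rows give the dual system: 1·y_labor + 2·y_water = 22 and 2·y_labor + 1·y_water = 17.
→ y_labor = 4 and y_water = 9.
Shadow price of water = 9.

9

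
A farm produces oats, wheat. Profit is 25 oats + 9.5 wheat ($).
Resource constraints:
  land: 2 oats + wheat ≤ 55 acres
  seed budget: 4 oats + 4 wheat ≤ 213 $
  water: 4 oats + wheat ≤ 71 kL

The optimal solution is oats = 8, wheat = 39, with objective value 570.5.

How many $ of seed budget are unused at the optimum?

25

seed budget used = 4·8 + 4·39 = 188; slack = 213 − 188 = 25.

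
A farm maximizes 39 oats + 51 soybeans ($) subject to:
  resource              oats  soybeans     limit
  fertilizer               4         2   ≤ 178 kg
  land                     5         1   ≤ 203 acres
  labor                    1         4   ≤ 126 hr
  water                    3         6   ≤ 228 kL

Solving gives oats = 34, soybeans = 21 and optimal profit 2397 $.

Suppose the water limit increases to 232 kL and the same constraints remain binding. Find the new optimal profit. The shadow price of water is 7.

2425

Δb = 4, so new z* = 2397 + (7)·(4) = 2397 + 28 = 2425.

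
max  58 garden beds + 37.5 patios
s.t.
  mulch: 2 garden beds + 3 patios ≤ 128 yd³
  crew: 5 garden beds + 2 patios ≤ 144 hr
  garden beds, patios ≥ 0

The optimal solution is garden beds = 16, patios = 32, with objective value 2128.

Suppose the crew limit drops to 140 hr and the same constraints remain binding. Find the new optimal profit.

At the optimum: mulch uses 128 of 128 (binding); crew uses 144 of 144 (binding).
From A_Bᵀ y = c: 2·y_mulch + 5·y_crew = 58; 3·y_mulch + 2·y_crew = 37.5.
Solving: y_mulch = 6.5, y_crew = 9.
Δz = y_crew·Δb = 9 × (-4) = -36, so new z* = 2128 − 36 = 2092.

2092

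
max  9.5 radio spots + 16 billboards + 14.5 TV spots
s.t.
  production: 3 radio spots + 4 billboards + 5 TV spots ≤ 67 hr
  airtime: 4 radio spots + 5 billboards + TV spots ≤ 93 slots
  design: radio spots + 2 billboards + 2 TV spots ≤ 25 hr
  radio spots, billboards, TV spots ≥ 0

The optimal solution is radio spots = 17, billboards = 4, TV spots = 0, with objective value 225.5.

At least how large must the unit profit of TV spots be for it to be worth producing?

17.5

At the optimum: production uses 67 of 67 (binding); airtime uses 88 of 93 (slack = 5); design uses 25 of 25 (binding).
By complementary slackness, y = 0 for the non-binding constraint.
Dual feasibility on the basic columns requires 3·y_production + 1·y_design = 9.5, 4·y_production + 2·y_design = 16.
→ y_production = 1.5 and y_design = 5.
TV spots enters the basis when its profit ≥ yᵀa₃ = 1.5·5 + 5·2 = 17.5.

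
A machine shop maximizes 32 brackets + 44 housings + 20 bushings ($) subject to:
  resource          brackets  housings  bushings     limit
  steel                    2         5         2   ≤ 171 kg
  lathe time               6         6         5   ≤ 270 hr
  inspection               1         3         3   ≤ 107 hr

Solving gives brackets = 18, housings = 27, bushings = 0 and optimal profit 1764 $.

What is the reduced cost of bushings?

-8

Binding: steel and lathe time. Non-binding: inspection (8 unused).
Since inspection is not tight, its dual is 0.
Dual feasibility on the basic columns requires 2·y_steel + 6·y_lathe time = 32, 5·y_steel + 6·y_lathe time = 44.
Solving: y_steel = 4, y_lathe time = 4.
Reduced cost of bushings: c₃ − yᵀa₃ = 20 − (4·2 + 4·5) = 20 − 28 = -8.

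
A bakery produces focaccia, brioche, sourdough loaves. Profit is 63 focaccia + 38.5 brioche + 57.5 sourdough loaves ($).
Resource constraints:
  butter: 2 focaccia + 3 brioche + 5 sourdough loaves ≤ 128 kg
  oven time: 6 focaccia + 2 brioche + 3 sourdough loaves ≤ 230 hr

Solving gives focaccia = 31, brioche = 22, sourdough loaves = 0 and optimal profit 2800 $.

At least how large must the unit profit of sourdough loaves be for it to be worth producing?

61.5

At the optimum: butter uses 128 of 128 (binding); oven time uses 230 of 230 (binding).
From A_Bᵀ y = c: 2·y_butter + 6·y_oven time = 63; 3·y_butter + 2·y_oven time = 38.5.
Solving: y_butter = 7.5, y_oven time = 8.
sourdough loaves enters the basis when its profit ≥ yᵀa₃ = 7.5·5 + 8·3 = 61.5.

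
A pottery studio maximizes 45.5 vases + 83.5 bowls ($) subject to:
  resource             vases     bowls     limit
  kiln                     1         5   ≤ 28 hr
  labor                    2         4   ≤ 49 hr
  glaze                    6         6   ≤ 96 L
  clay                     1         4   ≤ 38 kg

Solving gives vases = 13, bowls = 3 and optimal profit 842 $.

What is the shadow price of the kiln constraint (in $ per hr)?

9.5

At the optimum: kiln uses 28 of 28 (binding); labor uses 38 of 49 (slack = 11); glaze uses 96 of 96 (binding); clay uses 25 of 38 (slack = 13).
By complementary slackness, y = 0 for the non-binding constraints.
Dual feasibility on the basic columns requires 1·y_kiln + 6·y_glaze = 45.5, 5·y_kiln + 6·y_glaze = 83.5.
→ y_kiln = 9.5 and y_glaze = 6.
Shadow price of kiln = 9.5.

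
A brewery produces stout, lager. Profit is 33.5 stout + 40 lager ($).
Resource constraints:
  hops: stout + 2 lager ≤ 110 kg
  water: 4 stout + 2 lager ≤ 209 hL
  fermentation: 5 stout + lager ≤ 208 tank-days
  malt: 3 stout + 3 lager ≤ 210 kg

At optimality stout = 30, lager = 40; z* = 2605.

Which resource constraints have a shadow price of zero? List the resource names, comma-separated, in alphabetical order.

fermentation, water

hops: 110/110 (binding)
water: 200/209 (slack 9)
fermentation: 190/208 (slack 18)
malt: 210/210 (binding)
By complementary slackness, a constraint with positive slack has shadow price 0 → fermentation, water.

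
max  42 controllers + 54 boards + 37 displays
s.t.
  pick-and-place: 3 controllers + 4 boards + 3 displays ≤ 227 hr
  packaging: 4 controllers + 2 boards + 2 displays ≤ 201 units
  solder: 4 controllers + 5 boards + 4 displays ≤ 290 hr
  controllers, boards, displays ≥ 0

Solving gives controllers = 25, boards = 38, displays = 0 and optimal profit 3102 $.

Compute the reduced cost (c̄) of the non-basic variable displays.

At the optimum: pick-and-place uses 227 of 227 (binding); packaging uses 176 of 201 (slack = 25); solder uses 290 of 290 (binding).
Since packaging is not tight, its dual is 0.
Dual feasibility on the basic columns requires 3·y_pick-and-place + 4·y_solder = 42, 4·y_pick-and-place + 5·y_solder = 54.
Solving: y_pick-and-place = 6, y_solder = 6.
Reduced cost of displays: c₃ − yᵀa₃ = 37 − (6·3 + 6·4) = 37 − 42 = -5.

-5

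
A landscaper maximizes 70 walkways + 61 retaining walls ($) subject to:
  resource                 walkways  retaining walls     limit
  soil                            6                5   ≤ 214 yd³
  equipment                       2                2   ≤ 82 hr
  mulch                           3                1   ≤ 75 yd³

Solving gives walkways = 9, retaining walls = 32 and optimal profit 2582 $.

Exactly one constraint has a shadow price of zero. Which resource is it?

soil: 214/214 (binding)
equipment: 82/82 (binding)
mulch: 59/75 (slack 16)
By complementary slackness, a constraint with positive slack has shadow price 0 → mulch.

mulch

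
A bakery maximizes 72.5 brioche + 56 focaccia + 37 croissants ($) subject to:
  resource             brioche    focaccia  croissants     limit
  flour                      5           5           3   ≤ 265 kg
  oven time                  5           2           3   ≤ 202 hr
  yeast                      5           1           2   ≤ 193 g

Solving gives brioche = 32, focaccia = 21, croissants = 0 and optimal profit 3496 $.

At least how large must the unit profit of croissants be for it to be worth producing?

43.5

Check each constraint at x*: flour 265/265 (tight); oven time 202/202 (tight); yeast 181/193 (slack 12).
By complementary slackness, y = 0 for the non-binding constraint.
Dual feasibility on the basic columns requires 5·y_flour + 5·y_oven time = 72.5, 5·y_flour + 2·y_oven time = 56.
→ y_flour = 9 and y_oven time = 5.5.
croissants enters the basis when its profit ≥ yᵀa₃ = 9·3 + 5.5·3 = 43.5.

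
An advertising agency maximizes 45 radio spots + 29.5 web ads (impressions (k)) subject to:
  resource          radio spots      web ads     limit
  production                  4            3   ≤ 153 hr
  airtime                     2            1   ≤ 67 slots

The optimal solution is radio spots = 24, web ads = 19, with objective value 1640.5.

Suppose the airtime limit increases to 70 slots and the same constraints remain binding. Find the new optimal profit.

1666

Both production and airtime are binding at x*.
From A_Bᵀ y = c: 4·y_production + 2·y_airtime = 45; 3·y_production + 1·y_airtime = 29.5.
→ y_production = 7 and y_airtime = 8.5.
Δz = y_airtime·Δb = 8.5 × (3) = 25.5, so new z* = 1640.5 + 25.5 = 1666.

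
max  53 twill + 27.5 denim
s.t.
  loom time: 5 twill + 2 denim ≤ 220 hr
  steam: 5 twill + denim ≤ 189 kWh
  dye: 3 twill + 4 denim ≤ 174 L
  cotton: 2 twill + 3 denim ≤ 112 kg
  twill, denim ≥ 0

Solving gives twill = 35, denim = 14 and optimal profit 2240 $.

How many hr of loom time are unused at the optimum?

17

loom time used = 5·35 + 2·14 = 203; slack = 220 − 203 = 17.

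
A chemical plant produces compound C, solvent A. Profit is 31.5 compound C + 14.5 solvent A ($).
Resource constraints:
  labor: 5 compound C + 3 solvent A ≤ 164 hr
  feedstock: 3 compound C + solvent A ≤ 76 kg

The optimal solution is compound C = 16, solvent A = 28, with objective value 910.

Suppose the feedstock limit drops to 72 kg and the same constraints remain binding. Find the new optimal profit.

At the optimum: labor uses 164 of 164 (binding); feedstock uses 76 of 76 (binding).
The binding rows give the dual system: 5·y_labor + 3·y_feedstock = 31.5 and 3·y_labor + 1·y_feedstock = 14.5.
Solving: y_labor = 3, y_feedstock = 5.5.
Δz = y_feedstock·Δb = 5.5 × (-4) = -22, so new z* = 910 − 22 = 888.

888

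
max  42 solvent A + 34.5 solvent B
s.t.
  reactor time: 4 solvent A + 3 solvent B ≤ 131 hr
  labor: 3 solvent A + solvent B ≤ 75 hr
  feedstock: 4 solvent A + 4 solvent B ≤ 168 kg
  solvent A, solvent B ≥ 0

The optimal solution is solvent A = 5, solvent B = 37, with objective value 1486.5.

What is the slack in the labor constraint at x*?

23

labor used = 3·5 + 1·37 = 52; slack = 75 − 52 = 23.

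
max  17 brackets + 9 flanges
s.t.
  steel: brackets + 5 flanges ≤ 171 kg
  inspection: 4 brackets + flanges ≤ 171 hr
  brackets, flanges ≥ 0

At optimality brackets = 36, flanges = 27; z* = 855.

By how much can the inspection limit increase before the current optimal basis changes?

513

Binding constraints: steel, inspection. The basis is B = [[1,5],[4,1]] with det -19.
Per unit increase in inspection, x* moves by d = (0.2632, -0.0526).
The basis stays optimal until flanges reaches 0; allowable increase = 513 hr.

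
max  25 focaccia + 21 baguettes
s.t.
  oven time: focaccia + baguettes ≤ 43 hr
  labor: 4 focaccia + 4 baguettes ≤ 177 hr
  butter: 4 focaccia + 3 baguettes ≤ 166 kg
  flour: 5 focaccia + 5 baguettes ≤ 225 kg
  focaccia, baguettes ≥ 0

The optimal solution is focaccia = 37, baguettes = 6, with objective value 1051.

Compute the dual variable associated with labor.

Binding: oven time and butter. Non-binding: labor (5 unused), flour (10 unused).
Slack constraints have shadow price 0 (complementary slackness).
Dual feasibility on the basic columns requires 1·y_oven time + 4·y_butter = 25, 1·y_oven time + 3·y_butter = 21.
Solving: y_oven time = 9, y_butter = 4.
Shadow price of labor = 0.

0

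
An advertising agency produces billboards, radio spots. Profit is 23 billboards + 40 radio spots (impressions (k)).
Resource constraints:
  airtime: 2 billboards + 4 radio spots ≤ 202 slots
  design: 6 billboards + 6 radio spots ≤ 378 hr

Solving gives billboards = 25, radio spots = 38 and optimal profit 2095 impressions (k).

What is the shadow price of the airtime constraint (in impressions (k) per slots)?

Check each constraint at x*: airtime 202/202 (tight); design 378/378 (tight).
From A_Bᵀ y = c: 2·y_airtime + 6·y_design = 23; 4·y_airtime + 6·y_design = 40.
Solving: y_airtime = 8.5, y_design = 1.
Shadow price of airtime = 8.5.

8.5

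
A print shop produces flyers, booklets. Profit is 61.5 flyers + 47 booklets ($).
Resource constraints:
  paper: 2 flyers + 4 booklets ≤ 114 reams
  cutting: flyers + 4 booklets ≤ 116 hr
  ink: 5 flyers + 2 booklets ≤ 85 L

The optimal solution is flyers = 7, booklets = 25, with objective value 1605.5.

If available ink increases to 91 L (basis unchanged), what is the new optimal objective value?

Check each constraint at x*: paper 114/114 (tight); cutting 107/116 (slack 9); ink 85/85 (tight).
By complementary slackness, y = 0 for the non-binding constraint.
From A_Bᵀ y = c: 2·y_paper + 5·y_ink = 61.5; 4·y_paper + 2·y_ink = 47.
Solving: y_paper = 7, y_ink = 9.5.
Δz = y_ink·Δb = 9.5 × (6) = 57, so new z* = 1605.5 + 57 = 1662.5.

1662.5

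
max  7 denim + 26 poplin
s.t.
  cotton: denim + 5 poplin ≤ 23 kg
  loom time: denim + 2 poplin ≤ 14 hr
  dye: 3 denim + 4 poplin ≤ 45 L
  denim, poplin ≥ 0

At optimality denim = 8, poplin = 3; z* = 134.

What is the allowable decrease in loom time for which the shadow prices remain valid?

4.8

Binding constraints: cotton, loom time. The basis is B = [[1,5],[1,2]] with det -3.
Per unit decrease in loom time, x* moves by d = (-1.6667, 0.3333).
The basis stays optimal until denim reaches 0; allowable decrease = 4.8 hr.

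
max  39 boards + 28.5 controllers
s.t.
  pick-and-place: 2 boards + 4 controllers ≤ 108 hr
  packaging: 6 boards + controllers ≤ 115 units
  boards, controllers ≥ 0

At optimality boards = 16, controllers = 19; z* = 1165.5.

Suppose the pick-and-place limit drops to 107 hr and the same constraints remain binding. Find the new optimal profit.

At the optimum: pick-and-place uses 108 of 108 (binding); packaging uses 115 of 115 (binding).
From A_Bᵀ y = c: 2·y_pick-and-place + 6·y_packaging = 39; 4·y_pick-and-place + 1·y_packaging = 28.5.
Solving: y_pick-and-place = 6, y_packaging = 4.5.
Δz = y_pick-and-place·Δb = 6 × (-1) = -6, so new z* = 1165.5 − 6 = 1159.5.

1159.5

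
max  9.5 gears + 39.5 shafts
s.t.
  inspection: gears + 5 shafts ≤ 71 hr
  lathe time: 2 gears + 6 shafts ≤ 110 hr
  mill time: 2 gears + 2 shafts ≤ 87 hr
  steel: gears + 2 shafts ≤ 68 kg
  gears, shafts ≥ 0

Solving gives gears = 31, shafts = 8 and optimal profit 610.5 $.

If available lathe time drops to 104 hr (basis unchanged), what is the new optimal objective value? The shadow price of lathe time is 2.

598.5

Δb = -6, so new z* = 610.5 + (2)·(-6) = 610.5 − 12 = 598.5.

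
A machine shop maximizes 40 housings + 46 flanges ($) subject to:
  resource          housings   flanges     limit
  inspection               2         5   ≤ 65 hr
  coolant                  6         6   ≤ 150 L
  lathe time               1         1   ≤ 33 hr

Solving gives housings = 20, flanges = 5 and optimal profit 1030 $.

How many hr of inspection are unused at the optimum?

inspection used = 2·20 + 5·5 = 65; slack = 65 − 65 = 0.

0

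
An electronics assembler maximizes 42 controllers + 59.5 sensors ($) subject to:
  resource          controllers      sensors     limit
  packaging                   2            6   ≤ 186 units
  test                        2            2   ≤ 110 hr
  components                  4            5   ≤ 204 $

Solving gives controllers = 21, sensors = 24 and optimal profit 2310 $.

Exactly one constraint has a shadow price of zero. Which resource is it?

test

packaging: 186/186 (binding)
test: 90/110 (slack 20)
components: 204/204 (binding)
By complementary slackness, a constraint with positive slack has shadow price 0 → test.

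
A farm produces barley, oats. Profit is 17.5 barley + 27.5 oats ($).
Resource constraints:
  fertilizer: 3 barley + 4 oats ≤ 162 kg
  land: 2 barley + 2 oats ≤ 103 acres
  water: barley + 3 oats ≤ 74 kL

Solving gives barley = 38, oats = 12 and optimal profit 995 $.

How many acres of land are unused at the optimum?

land used = 2·38 + 2·12 = 100; slack = 103 − 100 = 3.

3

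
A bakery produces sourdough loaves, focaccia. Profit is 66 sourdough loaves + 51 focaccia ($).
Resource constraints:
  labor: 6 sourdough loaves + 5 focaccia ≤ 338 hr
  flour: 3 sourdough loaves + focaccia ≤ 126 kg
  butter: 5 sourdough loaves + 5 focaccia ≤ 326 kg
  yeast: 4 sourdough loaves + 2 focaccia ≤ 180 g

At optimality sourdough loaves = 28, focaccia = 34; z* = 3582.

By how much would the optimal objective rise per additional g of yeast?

3

Check each constraint at x*: labor 338/338 (tight); flour 118/126 (slack 8); butter 310/326 (slack 16); yeast 180/180 (tight).
Slack constraints have shadow price 0 (complementary slackness).
Dual feasibility on the basic columns requires 6·y_labor + 4·y_yeast = 66, 5·y_labor + 2·y_yeast = 51.
This yields shadow prices y_labor = 9, y_yeast = 3.
Shadow price of yeast = 3.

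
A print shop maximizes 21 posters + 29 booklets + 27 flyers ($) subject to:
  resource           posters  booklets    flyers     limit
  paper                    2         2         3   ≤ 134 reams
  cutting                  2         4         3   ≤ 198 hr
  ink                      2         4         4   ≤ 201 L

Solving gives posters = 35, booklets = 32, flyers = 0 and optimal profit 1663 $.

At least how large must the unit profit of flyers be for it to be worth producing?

31.5

Binding: paper and cutting. Non-binding: ink (3 unused).
Since ink is not tight, its dual is 0.
The binding rows give the dual system: 2·y_paper + 2·y_cutting = 21 and 2·y_paper + 4·y_cutting = 29.
Solving: y_paper = 6.5, y_cutting = 4.
flyers enters the basis when its profit ≥ yᵀa₃ = 6.5·3 + 4·3 = 31.5.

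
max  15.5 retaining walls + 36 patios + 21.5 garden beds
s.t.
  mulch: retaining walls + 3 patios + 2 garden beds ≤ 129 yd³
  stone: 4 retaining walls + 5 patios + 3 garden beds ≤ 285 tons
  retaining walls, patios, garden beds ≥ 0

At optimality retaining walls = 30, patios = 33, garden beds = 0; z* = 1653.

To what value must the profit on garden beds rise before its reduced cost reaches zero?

Check each constraint at x*: mulch 129/129 (tight); stone 285/285 (tight).
Dual feasibility on the basic columns requires 1·y_mulch + 4·y_stone = 15.5, 3·y_mulch + 5·y_stone = 36.
Solving: y_mulch = 9.5, y_stone = 1.5.
garden beds enters the basis when its profit ≥ yᵀa₃ = 9.5·2 + 1.5·3 = 23.5.

23.5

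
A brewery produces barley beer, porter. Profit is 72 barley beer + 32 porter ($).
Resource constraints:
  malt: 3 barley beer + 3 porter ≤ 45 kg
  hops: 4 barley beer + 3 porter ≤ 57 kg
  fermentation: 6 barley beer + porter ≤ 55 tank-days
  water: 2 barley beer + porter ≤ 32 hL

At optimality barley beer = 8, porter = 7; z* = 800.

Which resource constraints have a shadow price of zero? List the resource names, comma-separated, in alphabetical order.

hops, water

malt: 45/45 (binding)
hops: 53/57 (slack 4)
fermentation: 55/55 (binding)
water: 23/32 (slack 9)
By complementary slackness, a constraint with positive slack has shadow price 0 → hops, water.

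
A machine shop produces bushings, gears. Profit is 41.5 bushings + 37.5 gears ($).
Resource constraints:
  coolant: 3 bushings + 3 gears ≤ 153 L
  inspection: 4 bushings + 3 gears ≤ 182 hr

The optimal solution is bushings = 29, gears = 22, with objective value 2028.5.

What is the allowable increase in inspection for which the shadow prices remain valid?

Binding constraints: coolant, inspection. The basis is B = [[3,3],[4,3]] with det -3.
Per unit increase in inspection, x* moves by d = (1, -1).
The basis stays optimal until gears reaches 0; allowable increase = 22 hr.

22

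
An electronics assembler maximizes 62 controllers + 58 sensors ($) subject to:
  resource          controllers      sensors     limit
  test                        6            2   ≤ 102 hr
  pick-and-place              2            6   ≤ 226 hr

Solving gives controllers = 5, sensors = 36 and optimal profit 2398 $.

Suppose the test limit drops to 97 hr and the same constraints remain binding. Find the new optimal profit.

2358

At the optimum: test uses 102 of 102 (binding); pick-and-place uses 226 of 226 (binding).
The binding rows give the dual system: 6·y_test + 2·y_pick-and-place = 62 and 2·y_test + 6·y_pick-and-place = 58.
Solving: y_test = 8, y_pick-and-place = 7.
Δz = y_test·Δb = 8 × (-5) = -40, so new z* = 2398 − 40 = 2358.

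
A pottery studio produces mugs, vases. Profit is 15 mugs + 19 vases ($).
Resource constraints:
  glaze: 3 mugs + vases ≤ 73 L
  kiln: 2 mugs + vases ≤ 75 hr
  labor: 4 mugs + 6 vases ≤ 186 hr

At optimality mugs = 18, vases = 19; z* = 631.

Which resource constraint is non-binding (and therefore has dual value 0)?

kiln

glaze: 73/73 (binding)
kiln: 55/75 (slack 20)
labor: 186/186 (binding)
By complementary slackness, a constraint with positive slack has shadow price 0 → kiln.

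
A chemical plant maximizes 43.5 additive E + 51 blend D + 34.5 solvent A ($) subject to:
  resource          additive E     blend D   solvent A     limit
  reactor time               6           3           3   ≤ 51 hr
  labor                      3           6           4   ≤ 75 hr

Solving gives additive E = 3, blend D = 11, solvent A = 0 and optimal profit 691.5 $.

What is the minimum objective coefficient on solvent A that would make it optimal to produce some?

Both reactor time and labor are binding at x*.
From A_Bᵀ y = c: 6·y_reactor time + 3·y_labor = 43.5; 3·y_reactor time + 6·y_labor = 51.
Solving: y_reactor time = 4, y_labor = 6.5.
solvent A enters the basis when its profit ≥ yᵀa₃ = 4·3 + 6.5·4 = 38.

38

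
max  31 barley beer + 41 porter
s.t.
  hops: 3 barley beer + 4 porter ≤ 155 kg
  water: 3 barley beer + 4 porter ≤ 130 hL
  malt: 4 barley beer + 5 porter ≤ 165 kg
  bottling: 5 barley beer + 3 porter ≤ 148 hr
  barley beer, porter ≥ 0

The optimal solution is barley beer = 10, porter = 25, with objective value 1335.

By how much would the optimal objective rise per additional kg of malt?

1

At the optimum: hops uses 130 of 155 (slack = 25); water uses 130 of 130 (binding); malt uses 165 of 165 (binding); bottling uses 125 of 148 (slack = 23).
By complementary slackness, y = 0 for the non-binding constraints.
Dual feasibility on the basic columns requires 3·y_water + 4·y_malt = 31, 4·y_water + 5·y_malt = 41.
Solving: y_water = 9, y_malt = 1.
Shadow price of malt = 1.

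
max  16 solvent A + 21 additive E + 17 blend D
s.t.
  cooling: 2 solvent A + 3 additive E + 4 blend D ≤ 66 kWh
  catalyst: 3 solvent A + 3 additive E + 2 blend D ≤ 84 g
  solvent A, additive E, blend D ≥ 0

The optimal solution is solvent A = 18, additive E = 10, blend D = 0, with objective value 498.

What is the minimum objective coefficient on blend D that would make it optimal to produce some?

24

Both cooling and catalyst are binding at x*.
The binding rows give the dual system: 2·y_cooling + 3·y_catalyst = 16 and 3·y_cooling + 3·y_catalyst = 21.
→ y_cooling = 5 and y_catalyst = 2.
blend D enters the basis when its profit ≥ yᵀa₃ = 5·4 + 2·2 = 24.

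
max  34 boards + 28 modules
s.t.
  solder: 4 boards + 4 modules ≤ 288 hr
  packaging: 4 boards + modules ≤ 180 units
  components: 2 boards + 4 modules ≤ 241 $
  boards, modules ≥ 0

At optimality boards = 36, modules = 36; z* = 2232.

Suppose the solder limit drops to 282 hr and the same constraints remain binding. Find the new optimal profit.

2193

At the optimum: solder uses 288 of 288 (binding); packaging uses 180 of 180 (binding); components uses 216 of 241 (slack = 25).
Since components is not tight, its dual is 0.
The binding rows give the dual system: 4·y_solder + 4·y_packaging = 34 and 4·y_solder + 1·y_packaging = 28.
→ y_solder = 6.5 and y_packaging = 2.
Δz = y_solder·Δb = 6.5 × (-6) = -39, so new z* = 2232 − 39 = 2193.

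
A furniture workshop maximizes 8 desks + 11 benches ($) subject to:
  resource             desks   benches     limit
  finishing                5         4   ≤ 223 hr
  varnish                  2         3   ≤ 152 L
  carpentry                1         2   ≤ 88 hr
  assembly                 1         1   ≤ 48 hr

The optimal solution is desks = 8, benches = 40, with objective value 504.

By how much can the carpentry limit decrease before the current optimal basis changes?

Binding constraints: carpentry, assembly. The basis is B = [[1,2],[1,1]] with det -1.
Per unit decrease in carpentry, x* moves by d = (1, -1).
The basis stays optimal until finishing becomes binding; allowable decrease = 23 hr.

23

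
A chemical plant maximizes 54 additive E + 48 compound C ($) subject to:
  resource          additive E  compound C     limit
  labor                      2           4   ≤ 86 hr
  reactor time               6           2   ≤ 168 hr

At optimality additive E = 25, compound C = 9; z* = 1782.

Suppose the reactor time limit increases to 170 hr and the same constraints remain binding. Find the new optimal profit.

1794

Both labor and reactor time are binding at x*.
The binding rows give the dual system: 2·y_labor + 6·y_reactor time = 54 and 4·y_labor + 2·y_reactor time = 48.
Solving: y_labor = 9, y_reactor time = 6.
Δz = y_reactor time·Δb = 6 × (2) = 12, so new z* = 1782 + 12 = 1794.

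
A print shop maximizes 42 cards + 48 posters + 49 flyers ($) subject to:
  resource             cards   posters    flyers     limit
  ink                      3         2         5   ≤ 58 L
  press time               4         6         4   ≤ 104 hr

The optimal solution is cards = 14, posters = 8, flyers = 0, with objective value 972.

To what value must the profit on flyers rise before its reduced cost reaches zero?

54

Both ink and press time are binding at x*.
Dual feasibility on the basic columns requires 3·y_ink + 4·y_press time = 42, 2·y_ink + 6·y_press time = 48.
→ y_ink = 6 and y_press time = 6.
flyers enters the basis when its profit ≥ yᵀa₃ = 6·5 + 6·4 = 54.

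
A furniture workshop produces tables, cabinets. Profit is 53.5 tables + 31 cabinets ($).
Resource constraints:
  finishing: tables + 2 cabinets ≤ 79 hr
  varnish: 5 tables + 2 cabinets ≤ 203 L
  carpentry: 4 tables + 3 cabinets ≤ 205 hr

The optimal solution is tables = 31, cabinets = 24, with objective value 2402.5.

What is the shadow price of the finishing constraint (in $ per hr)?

6

Check each constraint at x*: finishing 79/79 (tight); varnish 203/203 (tight); carpentry 196/205 (slack 9).
Slack constraints have shadow price 0 (complementary slackness).
Dual feasibility on the basic columns requires 1·y_finishing + 5·y_varnish = 53.5, 2·y_finishing + 2·y_varnish = 31.
Solving: y_finishing = 6, y_varnish = 9.5.
Shadow price of finishing = 6.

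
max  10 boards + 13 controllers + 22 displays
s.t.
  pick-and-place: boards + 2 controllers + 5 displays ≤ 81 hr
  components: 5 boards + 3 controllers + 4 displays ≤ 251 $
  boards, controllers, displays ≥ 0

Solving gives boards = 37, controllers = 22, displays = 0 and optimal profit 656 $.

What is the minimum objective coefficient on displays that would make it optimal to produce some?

29

At the optimum: pick-and-place uses 81 of 81 (binding); components uses 251 of 251 (binding).
The binding rows give the dual system: 1·y_pick-and-place + 5·y_components = 10 and 2·y_pick-and-place + 3·y_components = 13.
→ y_pick-and-place = 5 and y_components = 1.
displays enters the basis when its profit ≥ yᵀa₃ = 5·5 + 1·4 = 29.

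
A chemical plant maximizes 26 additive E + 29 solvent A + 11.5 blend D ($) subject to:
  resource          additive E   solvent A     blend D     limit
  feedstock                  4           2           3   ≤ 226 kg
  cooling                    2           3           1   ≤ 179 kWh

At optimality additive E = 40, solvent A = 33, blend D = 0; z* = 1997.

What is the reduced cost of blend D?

-4

At the optimum: feedstock uses 226 of 226 (binding); cooling uses 179 of 179 (binding).
From A_Bᵀ y = c: 4·y_feedstock + 2·y_cooling = 26; 2·y_feedstock + 3·y_cooling = 29.
This yields shadow prices y_feedstock = 2.5, y_cooling = 8.
Reduced cost of blend D: c₃ − yᵀa₃ = 11.5 − (2.5·3 + 8·1) = 11.5 − 15.5 = -4.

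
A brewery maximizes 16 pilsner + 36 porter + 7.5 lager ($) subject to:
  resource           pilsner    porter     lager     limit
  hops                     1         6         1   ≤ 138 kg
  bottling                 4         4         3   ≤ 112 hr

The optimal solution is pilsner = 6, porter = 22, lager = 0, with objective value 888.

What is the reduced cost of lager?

Check each constraint at x*: hops 138/138 (tight); bottling 112/112 (tight).
Dual feasibility on the basic columns requires 1·y_hops + 4·y_bottling = 16, 6·y_hops + 4·y_bottling = 36.
→ y_hops = 4 and y_bottling = 3.
Reduced cost of lager: c₃ − yᵀa₃ = 7.5 − (4·1 + 3·3) = 7.5 − 13 = -5.5.

-5.5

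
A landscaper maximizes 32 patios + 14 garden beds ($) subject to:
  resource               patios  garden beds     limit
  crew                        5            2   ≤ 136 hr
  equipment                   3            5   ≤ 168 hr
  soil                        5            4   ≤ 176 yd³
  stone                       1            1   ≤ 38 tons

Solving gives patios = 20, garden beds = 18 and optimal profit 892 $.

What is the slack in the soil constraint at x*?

4

soil used = 5·20 + 4·18 = 172; slack = 176 − 172 = 4.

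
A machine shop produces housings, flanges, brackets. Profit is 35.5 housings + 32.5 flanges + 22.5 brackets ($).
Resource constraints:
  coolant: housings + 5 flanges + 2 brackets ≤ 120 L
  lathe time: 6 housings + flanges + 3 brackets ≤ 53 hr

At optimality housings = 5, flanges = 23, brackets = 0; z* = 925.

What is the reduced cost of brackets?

-3.5

At the optimum: coolant uses 120 of 120 (binding); lathe time uses 53 of 53 (binding).
From A_Bᵀ y = c: 1·y_coolant + 6·y_lathe time = 35.5; 5·y_coolant + 1·y_lathe time = 32.5.
This yields shadow prices y_coolant = 5.5, y_lathe time = 5.
Reduced cost of brackets: c₃ − yᵀa₃ = 22.5 − (5.5·2 + 5·3) = 22.5 − 26 = -3.5.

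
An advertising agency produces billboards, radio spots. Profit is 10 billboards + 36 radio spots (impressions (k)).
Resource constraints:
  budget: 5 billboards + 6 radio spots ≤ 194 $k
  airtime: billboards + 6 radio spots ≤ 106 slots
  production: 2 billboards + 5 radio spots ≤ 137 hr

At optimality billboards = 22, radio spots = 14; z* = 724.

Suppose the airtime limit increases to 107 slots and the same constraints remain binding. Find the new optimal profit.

729

Binding: budget and airtime. Non-binding: production (23 unused).
By complementary slackness, y = 0 for the non-binding constraint.
The binding rows give the dual system: 5·y_budget + 1·y_airtime = 10 and 6·y_budget + 6·y_airtime = 36.
This yields shadow prices y_budget = 1, y_airtime = 5.
Δz = y_airtime·Δb = 5 × (1) = 5, so new z* = 724 + 5 = 729.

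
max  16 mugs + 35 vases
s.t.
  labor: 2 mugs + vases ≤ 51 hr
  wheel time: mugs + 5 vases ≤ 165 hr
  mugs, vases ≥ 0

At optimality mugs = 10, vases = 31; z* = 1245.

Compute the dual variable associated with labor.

5

At the optimum: labor uses 51 of 51 (binding); wheel time uses 165 of 165 (binding).
The binding rows give the dual system: 2·y_labor + 1·y_wheel time = 16 and 1·y_labor + 5·y_wheel time = 35.
This yields shadow prices y_labor = 5, y_wheel time = 6.
Shadow price of labor = 5.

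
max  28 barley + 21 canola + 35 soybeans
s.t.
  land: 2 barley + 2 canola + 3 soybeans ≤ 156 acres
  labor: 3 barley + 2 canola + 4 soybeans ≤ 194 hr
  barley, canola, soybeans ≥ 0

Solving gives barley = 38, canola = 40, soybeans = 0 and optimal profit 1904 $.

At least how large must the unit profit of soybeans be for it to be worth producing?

At the optimum: land uses 156 of 156 (binding); labor uses 194 of 194 (binding).
Dual feasibility on the basic columns requires 2·y_land + 3·y_labor = 28, 2·y_land + 2·y_labor = 21.
Solving: y_land = 3.5, y_labor = 7.
soybeans enters the basis when its profit ≥ yᵀa₃ = 3.5·3 + 7·4 = 38.5.

38.5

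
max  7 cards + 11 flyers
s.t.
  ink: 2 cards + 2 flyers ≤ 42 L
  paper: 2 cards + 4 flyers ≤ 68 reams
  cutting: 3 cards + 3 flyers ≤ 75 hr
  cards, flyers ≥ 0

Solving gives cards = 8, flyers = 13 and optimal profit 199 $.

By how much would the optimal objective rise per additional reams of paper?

Check each constraint at x*: ink 42/42 (tight); paper 68/68 (tight); cutting 63/75 (slack 12).
By complementary slackness, y = 0 for the non-binding constraint.
The binding rows give the dual system: 2·y_ink + 2·y_paper = 7 and 2·y_ink + 4·y_paper = 11.
Solving: y_ink = 1.5, y_paper = 2.
Shadow price of paper = 2.

2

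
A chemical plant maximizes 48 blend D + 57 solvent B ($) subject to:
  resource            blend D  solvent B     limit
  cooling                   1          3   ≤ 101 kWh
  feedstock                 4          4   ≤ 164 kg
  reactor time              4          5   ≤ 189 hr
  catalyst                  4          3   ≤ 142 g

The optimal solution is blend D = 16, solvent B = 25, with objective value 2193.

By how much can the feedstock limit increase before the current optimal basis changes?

Binding constraints: feedstock, reactor time. The basis is B = [[4,4],[4,5]] with det 4.
Per unit increase in feedstock, x* moves by d = (1.25, -1).
The basis stays optimal until catalyst becomes binding; allowable increase = 1.5 kg.

1.5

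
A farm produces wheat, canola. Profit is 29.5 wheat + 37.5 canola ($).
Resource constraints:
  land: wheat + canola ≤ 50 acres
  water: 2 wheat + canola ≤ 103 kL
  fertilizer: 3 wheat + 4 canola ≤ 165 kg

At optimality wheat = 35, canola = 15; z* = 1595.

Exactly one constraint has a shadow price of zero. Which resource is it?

land: 50/50 (binding)
water: 85/103 (slack 18)
fertilizer: 165/165 (binding)
By complementary slackness, a constraint with positive slack has shadow price 0 → water.

water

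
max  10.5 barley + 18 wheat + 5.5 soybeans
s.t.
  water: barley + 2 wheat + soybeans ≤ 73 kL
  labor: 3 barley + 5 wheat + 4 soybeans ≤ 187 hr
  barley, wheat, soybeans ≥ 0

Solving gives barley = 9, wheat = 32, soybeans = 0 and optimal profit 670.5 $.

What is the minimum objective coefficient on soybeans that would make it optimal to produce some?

Check each constraint at x*: water 73/73 (tight); labor 187/187 (tight).
Dual feasibility on the basic columns requires 1·y_water + 3·y_labor = 10.5, 2·y_water + 5·y_labor = 18.
→ y_water = 1.5 and y_labor = 3.
soybeans enters the basis when its profit ≥ yᵀa₃ = 1.5·1 + 3·4 = 13.5.

13.5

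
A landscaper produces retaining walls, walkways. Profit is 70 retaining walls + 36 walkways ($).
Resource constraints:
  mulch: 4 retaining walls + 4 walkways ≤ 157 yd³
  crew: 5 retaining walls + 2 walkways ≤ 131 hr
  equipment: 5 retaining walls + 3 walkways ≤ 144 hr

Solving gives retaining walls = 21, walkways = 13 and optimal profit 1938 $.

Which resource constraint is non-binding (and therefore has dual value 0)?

mulch: 136/157 (slack 21)
crew: 131/131 (binding)
equipment: 144/144 (binding)
By complementary slackness, a constraint with positive slack has shadow price 0 → mulch.

mulch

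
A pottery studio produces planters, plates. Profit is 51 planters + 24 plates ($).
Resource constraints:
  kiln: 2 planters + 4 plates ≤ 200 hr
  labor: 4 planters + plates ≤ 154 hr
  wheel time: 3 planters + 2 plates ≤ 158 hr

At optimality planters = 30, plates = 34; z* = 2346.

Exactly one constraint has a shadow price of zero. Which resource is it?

kiln: 196/200 (slack 4)
labor: 154/154 (binding)
wheel time: 158/158 (binding)
By complementary slackness, a constraint with positive slack has shadow price 0 → kiln.

kiln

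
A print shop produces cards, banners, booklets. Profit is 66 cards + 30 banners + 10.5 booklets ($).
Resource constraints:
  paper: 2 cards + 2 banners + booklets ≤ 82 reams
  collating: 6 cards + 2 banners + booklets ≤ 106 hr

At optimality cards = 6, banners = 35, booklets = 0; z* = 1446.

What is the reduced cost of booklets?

-4.5

Both paper and collating are binding at x*.
The binding rows give the dual system: 2·y_paper + 6·y_collating = 66 and 2·y_paper + 2·y_collating = 30.
This yields shadow prices y_paper = 6, y_collating = 9.
Reduced cost of booklets: c₃ − yᵀa₃ = 10.5 − (6·1 + 9·1) = 10.5 − 15 = -4.5.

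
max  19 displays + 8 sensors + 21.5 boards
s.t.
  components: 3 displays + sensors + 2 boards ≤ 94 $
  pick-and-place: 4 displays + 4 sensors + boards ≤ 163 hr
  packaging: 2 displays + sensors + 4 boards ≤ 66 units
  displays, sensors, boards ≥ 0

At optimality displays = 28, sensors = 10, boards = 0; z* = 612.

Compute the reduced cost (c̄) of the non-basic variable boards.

At the optimum: components uses 94 of 94 (binding); pick-and-place uses 152 of 163 (slack = 11); packaging uses 66 of 66 (binding).
Slack constraints have shadow price 0 (complementary slackness).
The binding rows give the dual system: 3·y_components + 2·y_packaging = 19 and 1·y_components + 1·y_packaging = 8.
This yields shadow prices y_components = 3, y_packaging = 5.
Reduced cost of boards: c₃ − yᵀa₃ = 21.5 − (3·2 + 5·4) = 21.5 − 26 = -4.5.

-4.5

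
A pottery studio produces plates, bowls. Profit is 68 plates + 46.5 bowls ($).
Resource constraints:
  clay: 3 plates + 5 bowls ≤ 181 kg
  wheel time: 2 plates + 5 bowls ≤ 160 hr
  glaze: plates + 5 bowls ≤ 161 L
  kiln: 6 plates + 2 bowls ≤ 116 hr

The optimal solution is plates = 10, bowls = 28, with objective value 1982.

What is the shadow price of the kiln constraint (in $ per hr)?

Binding: wheel time and kiln. Non-binding: clay (11 unused), glaze (11 unused).
By complementary slackness, y = 0 for the non-binding constraints.
From A_Bᵀ y = c: 2·y_wheel time + 6·y_kiln = 68; 5·y_wheel time + 2·y_kiln = 46.5.
This yields shadow prices y_wheel time = 5.5, y_kiln = 9.5.
Shadow price of kiln = 9.5.

9.5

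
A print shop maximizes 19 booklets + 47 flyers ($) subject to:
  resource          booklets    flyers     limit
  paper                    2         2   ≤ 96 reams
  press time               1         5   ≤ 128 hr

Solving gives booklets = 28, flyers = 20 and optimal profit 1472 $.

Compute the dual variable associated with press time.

7

Check each constraint at x*: paper 96/96 (tight); press time 128/128 (tight).
The binding rows give the dual system: 2·y_paper + 1·y_press time = 19 and 2·y_paper + 5·y_press time = 47.
Solving: y_paper = 6, y_press time = 7.
Shadow price of press time = 7.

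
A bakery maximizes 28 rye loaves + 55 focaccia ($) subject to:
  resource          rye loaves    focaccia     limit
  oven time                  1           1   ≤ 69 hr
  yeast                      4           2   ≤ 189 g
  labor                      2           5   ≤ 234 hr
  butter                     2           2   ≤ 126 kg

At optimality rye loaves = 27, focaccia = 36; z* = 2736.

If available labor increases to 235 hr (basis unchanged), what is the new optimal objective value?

At the optimum: oven time uses 63 of 69 (slack = 6); yeast uses 180 of 189 (slack = 9); labor uses 234 of 234 (binding); butter uses 126 of 126 (binding).
Since oven time, yeast are not tight, their duals are 0.
From A_Bᵀ y = c: 2·y_labor + 2·y_butter = 28; 5·y_labor + 2·y_butter = 55.
Solving: y_labor = 9, y_butter = 5.
Δz = y_labor·Δb = 9 × (1) = 9, so new z* = 2736 + 9 = 2745.

2745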